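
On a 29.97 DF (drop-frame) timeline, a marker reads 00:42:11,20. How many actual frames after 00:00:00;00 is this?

75874

Complete 10-minute blocks: 4, each 17982 frames → 71928.
Remaining 2 whole minutes in the current block: 1800 + 1 × 1798 = 3598 frames.
Within the current minute: 11 × 30 + 20 − 2 = 348 (labels ;00/;01 skipped at this minute). Total = 71928 + 3598 + 348 = 75874.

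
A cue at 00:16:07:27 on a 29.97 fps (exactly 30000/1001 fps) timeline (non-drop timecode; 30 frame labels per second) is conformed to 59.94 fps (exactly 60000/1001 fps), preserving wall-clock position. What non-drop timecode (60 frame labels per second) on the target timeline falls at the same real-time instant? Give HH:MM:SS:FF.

00:16:07:54

Source frame index: (0×3600 + 16×60 + 7) × 30 + 27 = 29037.
Real time: 29037 / (30000/1001) = 9688679/10000 s.
Target frame: (9688679/10000) × (60000/1001) = 58074.
At 60 labels/s: frame 58074 → 00:16:07:54.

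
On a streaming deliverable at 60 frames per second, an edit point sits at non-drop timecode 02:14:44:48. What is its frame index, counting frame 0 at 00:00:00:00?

frame 485088

Total seconds to the label: (2 × 3600 + 14 × 60 + 44) = 8084.
Frame index = 8084 × 60 + 48 = 485088.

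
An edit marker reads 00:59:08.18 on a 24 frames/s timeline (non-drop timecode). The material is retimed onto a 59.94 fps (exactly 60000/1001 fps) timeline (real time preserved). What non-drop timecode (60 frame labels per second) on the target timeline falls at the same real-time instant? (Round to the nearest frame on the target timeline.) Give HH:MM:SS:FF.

Source frame index: (0×3600 + 59×60 + 8) × 24 + 18 = 85170.
Real time: 85170 / (24) = 14195/4 s.
Target frame: (14195/4) × (60000/1001) = 212925000/1001 ≈ 212712.288 → 212712.
At 60 labels/s: frame 212712 → 00:59:05:12.

00:59:05:12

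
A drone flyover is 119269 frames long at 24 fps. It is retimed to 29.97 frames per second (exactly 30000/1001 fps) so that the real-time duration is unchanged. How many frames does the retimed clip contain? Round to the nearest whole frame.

Frames at target rate = 119269 × (30000/1001) / (24) = 149086250/1001 ≈ 148937.313.
Nearest whole frame: 148937.

148937 frames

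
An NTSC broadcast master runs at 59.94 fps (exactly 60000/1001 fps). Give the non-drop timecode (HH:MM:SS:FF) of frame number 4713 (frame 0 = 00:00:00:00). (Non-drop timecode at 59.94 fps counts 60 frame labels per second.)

4713 ÷ 60 = 78 full seconds, remainder 33 frames.
78 s = 0 h 1 min 18 s.
Timecode: 00:01:18:33.

00:01:18:33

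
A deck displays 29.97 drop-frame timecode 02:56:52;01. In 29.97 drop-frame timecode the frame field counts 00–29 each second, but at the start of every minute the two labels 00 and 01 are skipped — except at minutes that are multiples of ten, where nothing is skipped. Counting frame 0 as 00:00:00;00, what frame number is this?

318043

Complete 10-minute blocks: 17, each 17982 frames → 305694.
Remaining 6 whole minutes in the current block: 1800 + 5 × 1798 = 10790 frames.
Within the current minute: 52 × 30 + 1 − 2 = 1559 (labels ;00/;01 skipped at this minute). Total = 305694 + 10790 + 1559 = 318043.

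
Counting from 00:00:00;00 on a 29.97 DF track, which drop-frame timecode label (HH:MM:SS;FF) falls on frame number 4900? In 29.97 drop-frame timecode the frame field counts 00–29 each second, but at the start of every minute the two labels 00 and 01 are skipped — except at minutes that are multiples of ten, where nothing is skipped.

00:02:43;14

Ten DF minutes hold 17982 frames, so frame 4900 lies in block 0 (frames 0–17981) with 4900 frames into that block.
The block's first minute is 1800 frames and the rest 1798 each; 4900 frames reaches minute 2, so 0 × 18 + 2 × 2 = 4 labels have been skipped so far.
Adding those back, label number 4900 + 4 = 4904 at 30 labels/s is 163 s + 14 f = 0 h 2 min 43 s frame 14, i.e. 00:02:43;14.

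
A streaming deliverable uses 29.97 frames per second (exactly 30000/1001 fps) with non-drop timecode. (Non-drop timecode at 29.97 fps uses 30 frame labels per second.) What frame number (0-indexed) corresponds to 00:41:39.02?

74972

Total seconds to the label: (0 × 3600 + 41 × 60 + 39) = 2499.
Frame index = 2499 × 30 + 2 = 74972.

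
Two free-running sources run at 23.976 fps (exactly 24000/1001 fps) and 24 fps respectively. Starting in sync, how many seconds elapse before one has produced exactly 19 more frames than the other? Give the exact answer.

19019/24 seconds

The gap grows by |24 − 24000/1001| = 24/1001 frames per second.
Time for a 19-frame gap: 19 ÷ (24/1001) = 19019/24 s.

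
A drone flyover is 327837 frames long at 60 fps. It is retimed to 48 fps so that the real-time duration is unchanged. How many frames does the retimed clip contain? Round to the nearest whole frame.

Frames at target rate = 327837 × (48) / (60) = 1311348/5 ≈ 262269.600.
Nearest whole frame: 262270.

262270 frames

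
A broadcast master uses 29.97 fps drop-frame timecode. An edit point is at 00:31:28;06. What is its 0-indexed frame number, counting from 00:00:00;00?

As if non-drop at 30 labels/s: (0 × 3600 + 31 × 60 + 28) × 30 + 6 = 56646.
Minute boundaries passed: 31; those not divisible by 10: 31 − 3 = 28; dropped labels = 2 × 28 = 56.
Actual frame index = 56646 − 56 = 56590.

56590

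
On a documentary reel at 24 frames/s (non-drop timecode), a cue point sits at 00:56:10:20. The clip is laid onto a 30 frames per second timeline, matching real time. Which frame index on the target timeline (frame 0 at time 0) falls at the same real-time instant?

frame 101125

Source frame index: (0×3600 + 56×60 + 10) × 24 + 20 = 80900.
Real time: 80900 / (24) = 20225/6 s.
Target frame: (20225/6) × (30) = 101125.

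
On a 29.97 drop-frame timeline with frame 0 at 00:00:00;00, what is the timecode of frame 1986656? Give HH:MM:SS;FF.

18:24:48;04

Each 10-minute DF block holds 10 × 60 × 30 − 9 × 2 = 17982 frames. 1986656 ÷ 17982 → 110 full blocks, remainder 8636.
Within the partial block the first minute is 1800 frames and each further minute 1798, so 4 further minute boundaries passed. Total skipped labels = 18 × 110 + 2 × 4 = 1988.
Non-drop label index = 1986656 + 1988 = 1988644; at 30 labels/s that is 18:24:48:04, i.e. DF 18:24:48;04.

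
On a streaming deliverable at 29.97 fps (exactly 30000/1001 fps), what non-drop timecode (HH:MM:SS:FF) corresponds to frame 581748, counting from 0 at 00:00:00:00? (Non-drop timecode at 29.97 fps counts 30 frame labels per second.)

581748 ÷ 30 = 19391 full seconds, remainder 18 frames.
19391 s = 5 h 23 min 11 s.
Timecode: 05:23:11:18.

05:23:11:18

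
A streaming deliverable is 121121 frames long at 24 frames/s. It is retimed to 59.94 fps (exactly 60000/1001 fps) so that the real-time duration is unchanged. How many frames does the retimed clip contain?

Target frames = source frames × (target rate / source rate) = 121121 × (60000/1001)/(24) = 121121 × 2500/1001 = 302500.

302500 frames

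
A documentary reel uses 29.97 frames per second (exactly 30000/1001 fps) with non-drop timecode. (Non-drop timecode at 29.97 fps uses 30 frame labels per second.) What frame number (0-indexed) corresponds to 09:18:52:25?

1005985

Total seconds to the label: (9 × 3600 + 18 × 60 + 52) = 33532.
Frame index = 33532 × 30 + 25 = 1005985.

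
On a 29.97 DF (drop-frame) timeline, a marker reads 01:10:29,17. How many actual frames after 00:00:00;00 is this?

As if non-drop at 30 labels/s: (1 × 3600 + 10 × 60 + 29) × 30 + 17 = 126887.
Minute boundaries passed: 70; those not divisible by 10: 70 − 7 = 63; dropped labels = 2 × 63 = 126.
Actual frame index = 126887 − 126 = 126761.

126761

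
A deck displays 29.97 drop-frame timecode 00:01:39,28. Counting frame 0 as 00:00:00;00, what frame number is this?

Complete 10-minute blocks: 0, each 17982 frames → 0.
Remaining 1 whole minute in the current block: 1800 + 0 × 1798 = 1800 frames.
Within the current minute: 39 × 30 + 28 − 2 = 1196 (labels ;00/;01 skipped at this minute). Total = 0 + 1800 + 1196 = 2996.

2996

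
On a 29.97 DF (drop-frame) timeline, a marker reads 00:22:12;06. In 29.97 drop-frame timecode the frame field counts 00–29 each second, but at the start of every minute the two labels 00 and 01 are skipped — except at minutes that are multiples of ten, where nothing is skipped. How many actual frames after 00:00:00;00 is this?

Complete 10-minute blocks: 2, each 17982 frames → 35964.
Remaining 2 whole minutes in the current block: 1800 + 1 × 1798 = 3598 frames.
Within the current minute: 12 × 30 + 6 − 2 = 364 (labels ;00/;01 skipped at this minute). Total = 35964 + 3598 + 364 = 39926.

39926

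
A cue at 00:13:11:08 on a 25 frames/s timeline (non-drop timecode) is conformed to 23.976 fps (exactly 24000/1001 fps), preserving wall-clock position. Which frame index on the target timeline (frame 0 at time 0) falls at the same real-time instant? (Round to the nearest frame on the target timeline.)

frame 18973

Source frame index: (0×3600 + 13×60 + 11) × 25 + 8 = 19783.
Real time: 19783 / (25) = 19783/25 s.
Target frame: (19783/25) × (24000/1001) = 18991680/1001 ≈ 18972.707 → 18973.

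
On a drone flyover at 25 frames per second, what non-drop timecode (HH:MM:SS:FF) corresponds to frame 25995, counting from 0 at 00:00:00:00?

00:17:19:20

25995 ÷ 25 = 1039 full seconds, remainder 20 frames.
1039 s = 0 h 17 min 19 s.
Timecode: 00:17:19:20.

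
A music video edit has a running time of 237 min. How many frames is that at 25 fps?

237 min = 14220 s.
Frames = 14220 × 25 = 355500.

355500 frames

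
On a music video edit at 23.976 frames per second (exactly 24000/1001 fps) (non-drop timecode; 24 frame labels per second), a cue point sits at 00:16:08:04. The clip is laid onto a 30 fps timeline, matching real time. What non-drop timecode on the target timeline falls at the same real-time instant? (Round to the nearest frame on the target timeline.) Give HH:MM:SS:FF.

Source frame index: (0×3600 + 16×60 + 8) × 24 + 4 = 23236.
Real time: 23236 / (24000/1001) = 5814809/6000 s.
Target frame: (5814809/6000) × (30) = 5814809/200 ≈ 29074.045 → 29074.
At 30 labels/s: frame 29074 → 00:16:09:04.

00:16:09:04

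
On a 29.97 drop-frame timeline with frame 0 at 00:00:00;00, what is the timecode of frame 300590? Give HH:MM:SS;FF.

Each 10-minute DF block holds 10 × 60 × 30 − 9 × 2 = 17982 frames. 300590 ÷ 17982 → 16 full blocks, remainder 12878.
Within the partial block the first minute is 1800 frames and each further minute 1798, so 7 further minute boundaries passed. Total skipped labels = 18 × 16 + 2 × 7 = 302.
Non-drop label index = 300590 + 302 = 300892; at 30 labels/s that is 02:47:09:22, i.e. DF 02:47:09;22.

02:47:09;22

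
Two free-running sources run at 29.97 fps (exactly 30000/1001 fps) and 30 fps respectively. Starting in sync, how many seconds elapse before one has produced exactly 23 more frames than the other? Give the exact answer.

23023/30 seconds

The gap grows by |30 − 30000/1001| = 30/1001 frames per second.
Time for a 23-frame gap: 23 ÷ (30/1001) = 23023/30 s.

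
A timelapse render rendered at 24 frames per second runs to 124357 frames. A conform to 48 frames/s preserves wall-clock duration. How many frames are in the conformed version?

Frames at target rate = 124357 × (48) / (24) = 248714.

248714 frames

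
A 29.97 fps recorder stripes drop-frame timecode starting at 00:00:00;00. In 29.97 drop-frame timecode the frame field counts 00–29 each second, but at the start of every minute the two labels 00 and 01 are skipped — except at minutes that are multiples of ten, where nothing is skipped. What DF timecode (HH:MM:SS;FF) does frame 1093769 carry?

Ten DF minutes hold 17982 frames, so frame 1093769 lies in block 60 (frames 1078920–1096901) with 14849 frames into that block.
The block's first minute is 1800 frames and the rest 1798 each; 14849 frames reaches minute 8, so 60 × 18 + 8 × 2 = 1096 labels have been skipped so far.
Adding those back, label number 1093769 + 1096 = 1094865 at 30 labels/s is 36495 s + 15 f = 10 h 8 min 15 s frame 15, i.e. 10:08:15;15.

10:08:15;15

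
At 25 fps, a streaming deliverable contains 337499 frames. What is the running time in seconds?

13499.96 seconds

Running time = 337499 / (25) = 13499.96 s.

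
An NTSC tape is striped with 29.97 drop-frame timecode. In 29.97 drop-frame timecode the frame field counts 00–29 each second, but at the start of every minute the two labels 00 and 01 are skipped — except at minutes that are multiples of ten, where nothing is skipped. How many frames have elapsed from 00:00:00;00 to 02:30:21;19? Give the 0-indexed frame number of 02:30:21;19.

270379

As if non-drop at 30 labels/s: (2 × 3600 + 30 × 60 + 21) × 30 + 19 = 270649.
Minute boundaries passed: 150; those not divisible by 10: 150 − 15 = 135; dropped labels = 2 × 135 = 270.
Actual frame index = 270649 − 270 = 270379.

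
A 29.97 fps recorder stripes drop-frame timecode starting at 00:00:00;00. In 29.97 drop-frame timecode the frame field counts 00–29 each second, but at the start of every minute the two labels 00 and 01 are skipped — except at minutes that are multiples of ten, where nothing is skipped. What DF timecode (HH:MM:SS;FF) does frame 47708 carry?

Each 10-minute DF block holds 10 × 60 × 30 − 9 × 2 = 17982 frames. 47708 ÷ 17982 → 2 full blocks, remainder 11744.
Within the partial block the first minute is 1800 frames and each further minute 1798, so 6 further minute boundaries passed. Total skipped labels = 18 × 2 + 2 × 6 = 48.
Non-drop label index = 47708 + 48 = 47756; at 30 labels/s that is 00:26:31:26, i.e. DF 00:26:31;26.

00:26:31;26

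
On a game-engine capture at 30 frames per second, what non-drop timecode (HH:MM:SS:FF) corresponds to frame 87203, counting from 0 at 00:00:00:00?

00:48:26:23

87203 ÷ 30 = 2906 full seconds, remainder 23 frames.
2906 s = 0 h 48 min 26 s.
Timecode: 00:48:26:23.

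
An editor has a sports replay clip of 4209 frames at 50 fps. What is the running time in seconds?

Running time = 4209 / (50) = 84.18 s.

84.18 seconds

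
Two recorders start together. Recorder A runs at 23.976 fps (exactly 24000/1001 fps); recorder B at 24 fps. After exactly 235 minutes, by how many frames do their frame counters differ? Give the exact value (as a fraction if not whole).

235 min = 14100 s.
A emits 24000/1001 × 14100 = 338400000/1001 frames; B emits 24 × 14100 = 338400.
Difference = 338400/1001 frames (≈ 338.0619); B is ahead of A.

338400/1001 frames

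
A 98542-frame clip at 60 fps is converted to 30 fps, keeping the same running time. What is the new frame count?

49271 frames

Target frames = source frames × (target rate / source rate) = 98542 × (30)/(60) = 98542 × 1/2 = 49271.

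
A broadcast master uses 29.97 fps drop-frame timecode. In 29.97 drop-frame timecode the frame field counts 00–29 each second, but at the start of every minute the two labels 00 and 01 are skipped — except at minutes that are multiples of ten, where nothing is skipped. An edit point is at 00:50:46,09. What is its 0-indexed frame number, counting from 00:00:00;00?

As if non-drop at 30 labels/s: (0 × 3600 + 50 × 60 + 46) × 30 + 9 = 91389.
Minute boundaries passed: 50; those not divisible by 10: 50 − 5 = 45; dropped labels = 2 × 45 = 90.
Actual frame index = 91389 − 90 = 91299.

91299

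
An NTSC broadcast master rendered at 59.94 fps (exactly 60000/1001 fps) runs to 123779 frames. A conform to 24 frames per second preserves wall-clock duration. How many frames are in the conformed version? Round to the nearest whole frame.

49561 frames

Frames at target rate = 123779 × (24) / (60000/1001) = 123902779/2500 ≈ 49561.112.
Nearest whole frame: 49561.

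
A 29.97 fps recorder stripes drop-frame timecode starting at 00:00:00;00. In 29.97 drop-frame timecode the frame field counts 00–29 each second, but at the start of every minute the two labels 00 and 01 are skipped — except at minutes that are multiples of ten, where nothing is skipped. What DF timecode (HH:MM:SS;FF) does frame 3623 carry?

Ten DF minutes hold 17982 frames, so frame 3623 lies in block 0 (frames 0–17981) with 3623 frames into that block.
The block's first minute is 1800 frames and the rest 1798 each; 3623 frames reaches minute 2, so 0 × 18 + 2 × 2 = 4 labels have been skipped so far.
Adding those back, label number 3623 + 4 = 3627 at 30 labels/s is 120 s + 27 f = 0 h 2 min 0 s frame 27, i.e. 00:02:00;27.

00:02:00;27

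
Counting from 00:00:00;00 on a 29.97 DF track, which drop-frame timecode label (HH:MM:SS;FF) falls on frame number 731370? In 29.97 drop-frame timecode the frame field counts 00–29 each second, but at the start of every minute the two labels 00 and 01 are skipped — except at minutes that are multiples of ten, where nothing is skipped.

Each 10-minute DF block holds 10 × 60 × 30 − 9 × 2 = 17982 frames. 731370 ÷ 17982 → 40 full blocks, remainder 12090.
Within the partial block the first minute is 1800 frames and each further minute 1798, so 6 further minute boundaries passed. Total skipped labels = 18 × 40 + 2 × 6 = 732.
Non-drop label index = 731370 + 732 = 732102; at 30 labels/s that is 06:46:43:12, i.e. DF 06:46:43;12.

06:46:43;12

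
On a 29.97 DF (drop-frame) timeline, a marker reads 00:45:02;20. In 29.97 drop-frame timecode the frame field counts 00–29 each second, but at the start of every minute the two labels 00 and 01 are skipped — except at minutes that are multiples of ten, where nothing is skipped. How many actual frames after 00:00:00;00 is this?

Complete 10-minute blocks: 4, each 17982 frames → 71928.
Remaining 5 whole minutes in the current block: 1800 + 4 × 1798 = 8992 frames.
Within the current minute: 2 × 30 + 20 − 2 = 78 (labels ;00/;01 skipped at this minute). Total = 71928 + 8992 + 78 = 80998.

80998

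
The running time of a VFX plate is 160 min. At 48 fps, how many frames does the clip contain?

160 min = 9600 s.
Frames = 9600 × 48 = 460800.

460800 frames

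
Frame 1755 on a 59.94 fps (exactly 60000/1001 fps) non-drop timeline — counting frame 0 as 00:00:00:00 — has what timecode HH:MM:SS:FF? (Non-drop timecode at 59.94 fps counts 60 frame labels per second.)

1755 ÷ 60 = 29 full seconds, remainder 15 frames.
29 s = 0 h 0 min 29 s.
Timecode: 00:00:29:15.

00:00:29:15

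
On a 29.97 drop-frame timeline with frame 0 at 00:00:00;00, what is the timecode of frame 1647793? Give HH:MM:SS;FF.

15:16:21;13

Ten DF minutes hold 17982 frames, so frame 1647793 lies in block 91 (frames 1636362–1654343) with 11431 frames into that block.
The block's first minute is 1800 frames and the rest 1798 each; 11431 frames reaches minute 6, so 91 × 18 + 6 × 2 = 1650 labels have been skipped so far.
Adding those back, label number 1647793 + 1650 = 1649443 at 30 labels/s is 54981 s + 13 f = 15 h 16 min 21 s frame 13, i.e. 15:16:21;13.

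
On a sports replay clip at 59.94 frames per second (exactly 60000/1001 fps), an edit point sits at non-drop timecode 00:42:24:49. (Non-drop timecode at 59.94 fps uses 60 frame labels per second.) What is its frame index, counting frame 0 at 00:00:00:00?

152689

Total seconds to the label: (0 × 3600 + 42 × 60 + 24) = 2544.
Frame index = 2544 × 60 + 49 = 152689.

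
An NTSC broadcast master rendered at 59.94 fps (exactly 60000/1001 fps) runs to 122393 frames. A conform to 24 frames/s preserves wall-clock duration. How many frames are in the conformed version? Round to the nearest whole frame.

Frames at target rate = 122393 × (24) / (60000/1001) = 122515393/2500 ≈ 49006.157.
Nearest whole frame: 49006.

49006 frames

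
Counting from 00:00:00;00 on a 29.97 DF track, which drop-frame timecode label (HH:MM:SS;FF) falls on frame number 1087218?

10:04:36;26

Each 10-minute DF block holds 10 × 60 × 30 − 9 × 2 = 17982 frames. 1087218 ÷ 17982 → 60 full blocks, remainder 8298.
Within the partial block the first minute is 1800 frames and each further minute 1798, so 4 further minute boundaries passed. Total skipped labels = 18 × 60 + 2 × 4 = 1088.
Non-drop label index = 1087218 + 1088 = 1088306; at 30 labels/s that is 10:04:36:26, i.e. DF 10:04:36;26.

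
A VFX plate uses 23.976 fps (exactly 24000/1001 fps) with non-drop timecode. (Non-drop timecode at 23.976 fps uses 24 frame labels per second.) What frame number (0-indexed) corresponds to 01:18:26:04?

Total seconds to the label: (1 × 3600 + 18 × 60 + 26) = 4706.
Frame index = 4706 × 24 + 4 = 112948.

112948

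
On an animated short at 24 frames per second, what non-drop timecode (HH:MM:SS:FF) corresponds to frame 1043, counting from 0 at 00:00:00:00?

00:00:43:11

1043 ÷ 24 = 43 full seconds, remainder 11 frames.
43 s = 0 h 0 min 43 s.
Timecode: 00:00:43:11.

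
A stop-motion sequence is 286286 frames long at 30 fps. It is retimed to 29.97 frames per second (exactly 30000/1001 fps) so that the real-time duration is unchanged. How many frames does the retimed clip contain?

Target frames = source frames × (target rate / source rate) = 286286 × (30000/1001)/(30) = 286286 × 1000/1001 = 286000.

286000 frames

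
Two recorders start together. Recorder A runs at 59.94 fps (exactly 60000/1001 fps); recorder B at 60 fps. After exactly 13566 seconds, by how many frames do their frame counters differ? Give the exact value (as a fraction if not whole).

A emits 60000/1001 × 13566 = 116280000/143 frames; B emits 60 × 13566 = 813960.
Difference = 116280/143 frames (≈ 813.1469); B is ahead of A.

116280/143 frames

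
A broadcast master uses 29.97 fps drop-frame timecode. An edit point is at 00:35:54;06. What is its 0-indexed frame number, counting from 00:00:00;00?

64562

Complete 10-minute blocks: 3, each 17982 frames → 53946.
Remaining 5 whole minutes in the current block: 1800 + 4 × 1798 = 8992 frames.
Within the current minute: 54 × 30 + 6 − 2 = 1624 (labels ;00/;01 skipped at this minute). Total = 53946 + 8992 + 1624 = 64562.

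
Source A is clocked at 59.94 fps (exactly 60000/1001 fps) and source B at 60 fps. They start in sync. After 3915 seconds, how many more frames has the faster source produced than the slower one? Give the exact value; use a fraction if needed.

A emits 60000/1001 × 3915 = 234900000/1001 frames; B emits 60 × 3915 = 234900.
Difference = 234900/1001 frames (≈ 234.6653); B is ahead of A.

234900/1001 frames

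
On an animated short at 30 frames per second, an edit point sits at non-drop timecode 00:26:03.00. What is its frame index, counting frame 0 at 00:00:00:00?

Total seconds to the label: (0 × 3600 + 26 × 60 + 3) = 1563.
Frame index = 1563 × 30 + 0 = 46890.

46890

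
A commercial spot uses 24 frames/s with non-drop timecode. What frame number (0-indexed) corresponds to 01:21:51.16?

frame 117880

Total seconds to the label: (1 × 3600 + 21 × 60 + 51) = 4911.
Frame index = 4911 × 24 + 16 = 117880.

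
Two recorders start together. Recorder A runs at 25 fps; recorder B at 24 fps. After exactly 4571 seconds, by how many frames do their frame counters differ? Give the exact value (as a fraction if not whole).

A emits 25 × 4571 = 114275 frames; B emits 24 × 4571 = 109704.
Difference = 4571 frames; B is behind A.

4571 frames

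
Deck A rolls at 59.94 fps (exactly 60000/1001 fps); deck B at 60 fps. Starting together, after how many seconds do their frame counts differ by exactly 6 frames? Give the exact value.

The gap grows by |60 − 60000/1001| = 60/1001 frames per second.
Time for a 6-frame gap: 6 ÷ (60/1001) = 100.1 s.

100.1 seconds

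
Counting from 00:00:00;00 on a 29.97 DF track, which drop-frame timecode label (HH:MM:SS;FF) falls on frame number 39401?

00:21:54;19

Ten DF minutes hold 17982 frames, so frame 39401 lies in block 2 (frames 35964–53945) with 3437 frames into that block.
The block's first minute is 1800 frames and the rest 1798 each; 3437 frames reaches minute 1, so 2 × 18 + 1 × 2 = 38 labels have been skipped so far.
Adding those back, label number 39401 + 38 = 39439 at 30 labels/s is 1314 s + 19 f = 0 h 21 min 54 s frame 19, i.e. 00:21:54;19.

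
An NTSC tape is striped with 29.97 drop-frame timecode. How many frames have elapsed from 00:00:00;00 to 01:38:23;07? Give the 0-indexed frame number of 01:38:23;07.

176919

Complete 10-minute blocks: 9, each 17982 frames → 161838.
Remaining 8 whole minutes in the current block: 1800 + 7 × 1798 = 14386 frames.
Within the current minute: 23 × 30 + 7 − 2 = 695 (labels ;00/;01 skipped at this minute). Total = 161838 + 14386 + 695 = 176919.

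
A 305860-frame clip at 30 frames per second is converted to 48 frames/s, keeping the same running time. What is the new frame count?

489376 frames

Target frames = source frames × (target rate / source rate) = 305860 × (48)/(30) = 305860 × 8/5 = 489376.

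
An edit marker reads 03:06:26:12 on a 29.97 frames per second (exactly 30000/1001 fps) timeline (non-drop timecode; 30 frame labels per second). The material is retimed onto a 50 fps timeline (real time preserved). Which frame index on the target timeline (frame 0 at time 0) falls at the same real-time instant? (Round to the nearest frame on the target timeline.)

frame 559879

Source frame index: (3×3600 + 6×60 + 26) × 30 + 12 = 335592.
Real time: 335592 / (30000/1001) = 13996983/1250 s.
Target frame: (13996983/1250) × (50) = 13996983/25 ≈ 559879.320 → 559879.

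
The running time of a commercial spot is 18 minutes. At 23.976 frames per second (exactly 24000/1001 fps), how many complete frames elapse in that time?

18 min = 1080 s.
Frames = 1080 × 24000/1001 = 25920000/1001 ≈ 25894.1059.
Complete frames: 25894.

25894 frames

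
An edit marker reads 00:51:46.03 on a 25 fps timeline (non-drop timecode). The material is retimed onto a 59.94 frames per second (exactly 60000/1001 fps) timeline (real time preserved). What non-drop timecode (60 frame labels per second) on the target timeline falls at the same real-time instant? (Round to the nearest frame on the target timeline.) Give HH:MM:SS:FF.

Source frame index: (0×3600 + 51×60 + 46) × 25 + 3 = 77653.
Real time: 77653 / (25) = 77653/25 s.
Target frame: (77653/25) × (60000/1001) = 186367200/1001 ≈ 186181.019 → 186181.
At 60 labels/s: frame 186181 → 00:51:43:01.

00:51:43:01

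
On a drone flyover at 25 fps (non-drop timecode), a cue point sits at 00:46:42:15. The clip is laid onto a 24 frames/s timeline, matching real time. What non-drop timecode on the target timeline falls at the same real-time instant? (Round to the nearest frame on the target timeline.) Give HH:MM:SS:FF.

00:46:42:14

Source frame index: (0×3600 + 46×60 + 42) × 25 + 15 = 70065.
Real time: 70065 / (25) = 14013/5 s.
Target frame: (14013/5) × (24) = 336312/5 ≈ 67262.400 → 67262.
At 24 labels/s: frame 67262 → 00:46:42:14.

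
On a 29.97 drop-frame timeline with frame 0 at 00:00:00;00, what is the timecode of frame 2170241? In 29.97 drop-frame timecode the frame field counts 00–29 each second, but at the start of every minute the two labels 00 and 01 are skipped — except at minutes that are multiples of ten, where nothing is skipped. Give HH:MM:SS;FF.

Each 10-minute DF block holds 10 × 60 × 30 − 9 × 2 = 17982 frames. 2170241 ÷ 17982 → 120 full blocks, remainder 12401.
Within the partial block the first minute is 1800 frames and each further minute 1798, so 6 further minute boundaries passed. Total skipped labels = 18 × 120 + 2 × 6 = 2172.
Non-drop label index = 2170241 + 2172 = 2172413; at 30 labels/s that is 20:06:53:23, i.e. DF 20:06:53;23.

20:06:53;23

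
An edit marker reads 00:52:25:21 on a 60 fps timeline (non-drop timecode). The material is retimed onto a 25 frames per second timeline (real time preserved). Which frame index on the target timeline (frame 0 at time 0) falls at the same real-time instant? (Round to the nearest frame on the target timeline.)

Source frame index: (0×3600 + 52×60 + 25) × 60 + 21 = 188721.
Real time: 188721 / (60) = 62907/20 s.
Target frame: (62907/20) × (25) = 314535/4 ≈ 78633.750 → 78634.

frame 78634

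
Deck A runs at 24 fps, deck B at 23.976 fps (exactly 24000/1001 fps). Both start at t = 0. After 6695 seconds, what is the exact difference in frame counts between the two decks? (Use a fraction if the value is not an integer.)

A emits 24 × 6695 = 160680 frames; B emits 24000/1001 × 6695 = 12360000/77.
Difference = 12360/77 frames (≈ 160.5195); B is behind A.

12360/77 frames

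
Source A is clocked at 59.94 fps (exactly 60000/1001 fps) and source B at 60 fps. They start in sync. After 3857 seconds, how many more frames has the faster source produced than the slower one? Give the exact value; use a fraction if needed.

A emits 60000/1001 × 3857 = 33060000/143 frames; B emits 60 × 3857 = 231420.
Difference = 33060/143 frames (≈ 231.1888); B is ahead of A.

33060/143 frames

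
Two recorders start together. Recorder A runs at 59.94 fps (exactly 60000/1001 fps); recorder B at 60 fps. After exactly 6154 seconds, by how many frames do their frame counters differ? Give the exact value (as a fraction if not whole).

369240/1001 frames

A emits 60000/1001 × 6154 = 369240000/1001 frames; B emits 60 × 6154 = 369240.
Difference = 369240/1001 frames (≈ 368.8711); B is ahead of A.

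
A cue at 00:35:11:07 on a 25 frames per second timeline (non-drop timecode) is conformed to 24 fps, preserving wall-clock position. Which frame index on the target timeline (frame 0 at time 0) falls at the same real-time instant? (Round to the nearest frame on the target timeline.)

frame 50671

Source frame index: (0×3600 + 35×60 + 11) × 25 + 7 = 52782.
Real time: 52782 / (25) = 52782/25 s.
Target frame: (52782/25) × (24) = 1266768/25 ≈ 50670.720 → 50671.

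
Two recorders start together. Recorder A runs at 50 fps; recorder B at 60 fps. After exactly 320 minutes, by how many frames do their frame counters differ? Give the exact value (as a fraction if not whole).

320 min = 19200 s.
A emits 50 × 19200 = 960000 frames; B emits 60 × 19200 = 1152000.
Difference = 192000 frames; B is ahead of A.

192000 frames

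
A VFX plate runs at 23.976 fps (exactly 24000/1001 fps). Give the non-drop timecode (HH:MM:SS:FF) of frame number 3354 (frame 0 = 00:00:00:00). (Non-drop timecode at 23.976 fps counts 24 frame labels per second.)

3354 ÷ 24 = 139 full seconds, remainder 18 frames.
139 s = 0 h 2 min 19 s.
Timecode: 00:02:19:18.

00:02:19:18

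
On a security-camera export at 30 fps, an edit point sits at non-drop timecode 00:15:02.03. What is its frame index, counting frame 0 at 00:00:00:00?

Total seconds to the label: (0 × 3600 + 15 × 60 + 2) = 902.
Frame index = 902 × 30 + 3 = 27063.

27063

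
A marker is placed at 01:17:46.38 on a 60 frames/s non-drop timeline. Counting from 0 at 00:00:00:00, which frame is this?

Total seconds to the label: (1 × 3600 + 17 × 60 + 46) = 4666.
Frame index = 4666 × 60 + 38 = 279998.

279998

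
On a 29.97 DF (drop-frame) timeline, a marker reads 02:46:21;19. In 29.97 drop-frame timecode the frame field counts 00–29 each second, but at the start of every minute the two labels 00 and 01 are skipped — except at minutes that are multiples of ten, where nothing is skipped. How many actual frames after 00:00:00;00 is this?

299149

Complete 10-minute blocks: 16, each 17982 frames → 287712.
Remaining 6 whole minutes in the current block: 1800 + 5 × 1798 = 10790 frames.
Within the current minute: 21 × 30 + 19 − 2 = 647 (labels ;00/;01 skipped at this minute). Total = 287712 + 10790 + 647 = 299149.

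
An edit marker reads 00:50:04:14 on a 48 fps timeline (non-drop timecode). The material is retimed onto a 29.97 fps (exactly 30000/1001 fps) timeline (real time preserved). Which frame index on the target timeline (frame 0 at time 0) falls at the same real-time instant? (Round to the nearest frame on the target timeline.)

frame 90039

Source frame index: (0×3600 + 50×60 + 4) × 48 + 14 = 144206.
Real time: 144206 / (48) = 72103/24 s.
Target frame: (72103/24) × (30000/1001) = 90128750/1001 ≈ 90038.711 → 90039.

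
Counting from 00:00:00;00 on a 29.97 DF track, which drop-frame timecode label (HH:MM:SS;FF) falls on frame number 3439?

00:01:54;21

Ten DF minutes hold 17982 frames, so frame 3439 lies in block 0 (frames 0–17981) with 3439 frames into that block.
The block's first minute is 1800 frames and the rest 1798 each; 3439 frames reaches minute 1, so 0 × 18 + 1 × 2 = 2 labels have been skipped so far.
Adding those back, label number 3439 + 2 = 3441 at 30 labels/s is 114 s + 21 f = 0 h 1 min 54 s frame 21, i.e. 00:01:54;21.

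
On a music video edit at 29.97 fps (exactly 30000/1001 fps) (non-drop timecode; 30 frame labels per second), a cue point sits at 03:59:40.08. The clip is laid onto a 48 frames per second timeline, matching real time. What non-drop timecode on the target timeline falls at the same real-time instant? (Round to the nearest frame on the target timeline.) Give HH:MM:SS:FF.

Source frame index: (3×3600 + 59×60 + 40) × 30 + 8 = 431408.
Real time: 431408 / (30000/1001) = 26989963/1875 s.
Target frame: (26989963/1875) × (48) = 431839408/625 ≈ 690943.053 → 690943.
At 48 labels/s: frame 690943 → 03:59:54:31.

03:59:54:31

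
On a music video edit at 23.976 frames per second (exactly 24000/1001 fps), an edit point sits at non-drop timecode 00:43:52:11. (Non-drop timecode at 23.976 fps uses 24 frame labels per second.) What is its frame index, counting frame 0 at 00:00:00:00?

Total seconds to the label: (0 × 3600 + 43 × 60 + 52) = 2632.
Frame index = 2632 × 24 + 11 = 63179.

frame 63179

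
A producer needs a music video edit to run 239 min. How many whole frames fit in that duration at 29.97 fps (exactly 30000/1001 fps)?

239 min = 14340 s.
Frames = 14340 × 30000/1001 = 430200000/1001 ≈ 429770.2298.
Complete frames: 429770.

429770 frames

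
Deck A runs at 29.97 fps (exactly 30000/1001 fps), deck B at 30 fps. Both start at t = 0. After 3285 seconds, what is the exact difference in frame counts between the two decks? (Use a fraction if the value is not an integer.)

A emits 30000/1001 × 3285 = 98550000/1001 frames; B emits 30 × 3285 = 98550.
Difference = 98550/1001 frames (≈ 98.4515); B is ahead of A.

98550/1001 frames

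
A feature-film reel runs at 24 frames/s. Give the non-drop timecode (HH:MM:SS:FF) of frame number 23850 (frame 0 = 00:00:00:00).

23850 ÷ 24 = 993 full seconds, remainder 18 frames.
993 s = 0 h 16 min 33 s.
Timecode: 00:16:33:18.

00:16:33:18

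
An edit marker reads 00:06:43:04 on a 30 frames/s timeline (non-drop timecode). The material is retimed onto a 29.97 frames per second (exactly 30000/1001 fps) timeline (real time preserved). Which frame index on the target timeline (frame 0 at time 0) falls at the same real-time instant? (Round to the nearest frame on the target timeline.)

frame 12082

Source frame index: (0×3600 + 6×60 + 43) × 30 + 4 = 12094.
Real time: 12094 / (30) = 6047/15 s.
Target frame: (6047/15) × (30000/1001) = 12094000/1001 ≈ 12081.918 → 12082.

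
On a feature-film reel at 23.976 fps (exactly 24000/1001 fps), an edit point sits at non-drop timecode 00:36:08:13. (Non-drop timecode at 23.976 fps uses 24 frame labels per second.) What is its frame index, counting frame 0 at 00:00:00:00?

Total seconds to the label: (0 × 3600 + 36 × 60 + 8) = 2168.
Frame index = 2168 × 24 + 13 = 52045.

frame 52045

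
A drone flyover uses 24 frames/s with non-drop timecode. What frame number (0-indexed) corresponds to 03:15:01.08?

Total seconds to the label: (3 × 3600 + 15 × 60 + 1) = 11701.
Frame index = 11701 × 24 + 8 = 280832.

280832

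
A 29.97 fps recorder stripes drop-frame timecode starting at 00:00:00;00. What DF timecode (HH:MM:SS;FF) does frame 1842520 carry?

17:04:38;24

Ten DF minutes hold 17982 frames, so frame 1842520 lies in block 102 (frames 1834164–1852145) with 8356 frames into that block.
The block's first minute is 1800 frames and the rest 1798 each; 8356 frames reaches minute 4, so 102 × 18 + 4 × 2 = 1844 labels have been skipped so far.
Adding those back, label number 1842520 + 1844 = 1844364 at 30 labels/s is 61478 s + 24 f = 17 h 4 min 38 s frame 24, i.e. 17:04:38;24.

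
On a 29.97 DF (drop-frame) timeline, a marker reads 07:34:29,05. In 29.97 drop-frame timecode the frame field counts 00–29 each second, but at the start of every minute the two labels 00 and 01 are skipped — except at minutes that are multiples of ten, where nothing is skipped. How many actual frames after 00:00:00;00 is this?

Complete 10-minute blocks: 45, each 17982 frames → 809190.
Remaining 4 whole minutes in the current block: 1800 + 3 × 1798 = 7194 frames.
Within the current minute: 29 × 30 + 5 − 2 = 873 (labels ;00/;01 skipped at this minute). Total = 809190 + 7194 + 873 = 817257.

817257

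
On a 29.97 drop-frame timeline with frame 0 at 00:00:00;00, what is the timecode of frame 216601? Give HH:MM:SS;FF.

02:00:27;07

Each 10-minute DF block holds 10 × 60 × 30 − 9 × 2 = 17982 frames. 216601 ÷ 17982 → 12 full blocks, remainder 817.
Within the partial block the first minute is 1800 frames and each further minute 1798, so 0 further minute boundaries passed. Total skipped labels = 18 × 12 + 2 × 0 = 216.
Non-drop label index = 216601 + 216 = 216817; at 30 labels/s that is 02:00:27:07, i.e. DF 02:00:27;07.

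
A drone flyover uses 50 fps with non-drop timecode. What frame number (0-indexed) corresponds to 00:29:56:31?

Total seconds to the label: (0 × 3600 + 29 × 60 + 56) = 1796.
Frame index = 1796 × 50 + 31 = 89831.

89831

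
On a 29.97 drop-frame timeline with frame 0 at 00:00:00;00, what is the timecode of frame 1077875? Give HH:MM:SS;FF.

Ten DF minutes hold 17982 frames, so frame 1077875 lies in block 59 (frames 1060938–1078919) with 16937 frames into that block.
The block's first minute is 1800 frames and the rest 1798 each; 16937 frames reaches minute 9, so 59 × 18 + 9 × 2 = 1080 labels have been skipped so far.
Adding those back, label number 1077875 + 1080 = 1078955 at 30 labels/s is 35965 s + 5 f = 9 h 59 min 25 s frame 5, i.e. 09:59:25;05.

09:59:25;05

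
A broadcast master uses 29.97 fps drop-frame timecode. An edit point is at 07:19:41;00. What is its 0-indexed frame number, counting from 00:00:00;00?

790638

Complete 10-minute blocks: 43, each 17982 frames → 773226.
Remaining 9 whole minutes in the current block: 1800 + 8 × 1798 = 16184 frames.
Within the current minute: 41 × 30 + 0 − 2 = 1228 (labels ;00/;01 skipped at this minute). Total = 773226 + 16184 + 1228 = 790638.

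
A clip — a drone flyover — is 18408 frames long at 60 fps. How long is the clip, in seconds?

Running time = 18408 / (60) = 306.8 s.

306.8 seconds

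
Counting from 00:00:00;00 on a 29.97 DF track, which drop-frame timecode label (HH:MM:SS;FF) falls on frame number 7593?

Each 10-minute DF block holds 10 × 60 × 30 − 9 × 2 = 17982 frames. 7593 ÷ 17982 → 0 full blocks, remainder 7593.
Within the partial block the first minute is 1800 frames and each further minute 1798, so 4 further minute boundaries passed. Total skipped labels = 18 × 0 + 2 × 4 = 8.
Non-drop label index = 7593 + 8 = 7601; at 30 labels/s that is 00:04:13:11, i.e. DF 00:04:13;11.

00:04:13;11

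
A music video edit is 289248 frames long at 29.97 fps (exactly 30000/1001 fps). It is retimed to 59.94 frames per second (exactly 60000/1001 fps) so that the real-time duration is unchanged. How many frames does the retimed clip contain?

578496 frames

Target frames = source frames × (target rate / source rate) = 289248 × (60000/1001)/(30000/1001) = 289248 × 2 = 578496.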